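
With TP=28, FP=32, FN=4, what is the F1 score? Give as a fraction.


Precision = 28/60 = 7/15. Recall = 28/32 = 7/8. F1 = 2*P*R/(P+R) = 14/23.

14/23


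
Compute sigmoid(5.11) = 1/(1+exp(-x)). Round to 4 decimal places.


sigma(5.11) = 1/(1+e^(-5.11)) = 1/(1+0.006036) = 1/1.006036 = 0.9940.

0.9940


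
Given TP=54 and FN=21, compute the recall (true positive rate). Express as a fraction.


Recall = TP / (TP + FN) = 54 / 75 = 18/25.

18/25


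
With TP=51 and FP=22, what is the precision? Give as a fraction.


Precision = TP / (TP + FP) = 51 / 73 = 51/73.

51/73


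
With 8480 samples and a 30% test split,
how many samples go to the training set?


Test set = 8480 * 30% = 2544. Training set = 8480 - 2544 = 5936.

5936


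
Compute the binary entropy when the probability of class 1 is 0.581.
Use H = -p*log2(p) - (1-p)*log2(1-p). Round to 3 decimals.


H = -0.581*log2(0.581) - 0.419*log2(0.419) = 0.981.

0.981


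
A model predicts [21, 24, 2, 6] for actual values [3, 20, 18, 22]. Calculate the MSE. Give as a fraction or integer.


MSE = (1/4) * ((3-21)^2=324 + (20-24)^2=16 + (18-2)^2=256 + (22-6)^2=256). Sum = 852. MSE = 213.

213


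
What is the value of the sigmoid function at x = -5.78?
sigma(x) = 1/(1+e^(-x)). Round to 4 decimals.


sigma(-5.78) = 1/(1+e^(5.78)) = 1/(1+323.759190) = 1/324.759190 = 0.0031.

0.0031


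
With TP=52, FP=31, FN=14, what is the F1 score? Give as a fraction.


Precision = 52/83 = 52/83. Recall = 52/66 = 26/33. F1 = 2*P*R/(P+R) = 104/149.

104/149


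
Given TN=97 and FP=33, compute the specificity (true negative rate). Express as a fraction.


Specificity = TN / (TN + FP) = 97 / 130 = 97/130.

97/130


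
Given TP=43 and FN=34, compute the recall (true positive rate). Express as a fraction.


Recall = TP / (TP + FN) = 43 / 77 = 43/77.

43/77


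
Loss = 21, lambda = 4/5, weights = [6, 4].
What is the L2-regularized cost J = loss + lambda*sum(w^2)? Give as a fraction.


L2 sq norm = sum(w^2) = 52. J = 21 + 4/5 * 52 = 313/5.

313/5


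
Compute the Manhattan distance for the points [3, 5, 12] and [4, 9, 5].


d = sum of absolute differences: |3-4|=1 + |5-9|=4 + |12-5|=7 = 12.

12


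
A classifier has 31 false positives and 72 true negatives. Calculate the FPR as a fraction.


FPR = FP / (FP + TN) = 31 / 103 = 31/103.

31/103


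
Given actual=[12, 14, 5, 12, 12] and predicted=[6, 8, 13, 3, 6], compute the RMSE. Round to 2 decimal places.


MSE = 50.6000. RMSE = sqrt(50.6000) = 7.11.

7.11


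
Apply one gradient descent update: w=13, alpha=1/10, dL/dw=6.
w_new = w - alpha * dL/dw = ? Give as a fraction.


w_new = 13 - 1/10 * 6 = 13 - 3/5 = 62/5.

62/5


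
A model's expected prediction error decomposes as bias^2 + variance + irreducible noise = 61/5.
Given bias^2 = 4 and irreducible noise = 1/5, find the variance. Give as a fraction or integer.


Total error = bias^2 + variance + irreducible noise. So variance = 61/5 - 4 - 1/5 = 8.

8


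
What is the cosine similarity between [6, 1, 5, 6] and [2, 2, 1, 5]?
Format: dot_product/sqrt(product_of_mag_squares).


dot = 49. |a|^2 = 98, |b|^2 = 34. cos = 49/sqrt(3332).

49/sqrt(3332)


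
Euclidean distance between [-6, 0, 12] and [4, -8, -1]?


d = sqrt(sum of squared differences). (-6-4)^2=100, (0--8)^2=64, (12--1)^2=169. Sum = 333.

sqrt(333)


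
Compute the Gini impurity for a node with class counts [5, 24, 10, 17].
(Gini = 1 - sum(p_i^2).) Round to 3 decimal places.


Total = 56. Proportions: 5/56, 24/56, 10/56, 17/56. sum(p_i^2) = 0.3157. Gini = 1 - 0.3157 = 0.6843, which rounds to 0.684.

0.684


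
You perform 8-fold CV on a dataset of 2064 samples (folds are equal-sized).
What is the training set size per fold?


Each validation fold has 2064/8 = 258 samples. Training set = 2064 - 258 = 1806.

1806


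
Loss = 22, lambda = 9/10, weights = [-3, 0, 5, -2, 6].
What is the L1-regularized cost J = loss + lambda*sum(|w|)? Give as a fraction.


L1 norm = sum(|w|) = 16. J = 22 + 9/10 * 16 = 182/5.

182/5


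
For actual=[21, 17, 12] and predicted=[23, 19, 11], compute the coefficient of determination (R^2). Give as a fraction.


Mean(y) = 50/3. SS_res = 9. SS_tot = 122/3. R^2 = 1 - 9/(122/3) = 95/122.

95/122


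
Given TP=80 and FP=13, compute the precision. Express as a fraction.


Precision = TP / (TP + FP) = 80 / 93 = 80/93.

80/93


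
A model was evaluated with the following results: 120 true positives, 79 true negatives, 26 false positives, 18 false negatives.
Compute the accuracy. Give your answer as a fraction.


Accuracy = (TP + TN) / (TP + TN + FP + FN) = (120 + 79) / 243 = 199/243.

199/243


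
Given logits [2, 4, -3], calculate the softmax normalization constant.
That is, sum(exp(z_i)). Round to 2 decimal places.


Denom = e^2=7.3891 + e^4=54.5982 + e^-3=0.0498. Sum = 62.0371, which rounds to 62.04.

62.04


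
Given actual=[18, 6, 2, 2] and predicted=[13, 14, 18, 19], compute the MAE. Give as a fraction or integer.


MAE = (1/4) * (|18-13|=5 + |6-14|=8 + |2-18|=16 + |2-19|=17). Sum = 46. MAE = 23/2.

23/2


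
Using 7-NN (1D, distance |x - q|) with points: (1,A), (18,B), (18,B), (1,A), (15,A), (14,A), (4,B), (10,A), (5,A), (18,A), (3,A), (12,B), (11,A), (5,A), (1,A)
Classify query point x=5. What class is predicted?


Distances: |1-5|=4, |18-5|=13, |18-5|=13, |1-5|=4, |15-5|=10, |14-5|=9, |4-5|=1, |10-5|=5, |5-5|=0, |18-5|=13, |3-5|=2, |12-5|=7, |11-5|=6, |5-5|=0, |1-5|=4. 7 nearest: (5,A), (5,A), (4,B), (3,A), (1,A), (1,A), (1,A). Counts: {'A': 6, 'B': 1}. Majority class: A.

A


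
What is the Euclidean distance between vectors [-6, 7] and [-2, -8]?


d = sqrt(sum of squared differences). (-6--2)^2=16, (7--8)^2=225. Sum = 241.

sqrt(241)


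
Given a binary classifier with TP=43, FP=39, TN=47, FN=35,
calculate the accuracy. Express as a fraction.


Accuracy = (TP + TN) / (TP + TN + FP + FN) = (43 + 47) / 164 = 45/82.

45/82


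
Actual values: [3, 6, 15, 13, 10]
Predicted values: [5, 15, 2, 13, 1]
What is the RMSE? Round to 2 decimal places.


MSE = 67.0000. RMSE = sqrt(67.0000) = 8.19.

8.19


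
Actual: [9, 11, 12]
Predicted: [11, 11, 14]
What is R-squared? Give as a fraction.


Mean(y) = 32/3. SS_res = 8. SS_tot = 14/3. R^2 = 1 - 8/(14/3) = -5/7.

-5/7


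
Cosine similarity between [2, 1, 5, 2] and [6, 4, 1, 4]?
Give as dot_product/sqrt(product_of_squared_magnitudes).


dot = 29. |a|^2 = 34, |b|^2 = 69. cos = 29/sqrt(2346).

29/sqrt(2346)


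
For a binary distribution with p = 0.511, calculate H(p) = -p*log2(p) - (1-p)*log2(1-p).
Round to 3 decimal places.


H = -0.511*log2(0.511) - 0.489*log2(0.489) = 1.000.

1.000


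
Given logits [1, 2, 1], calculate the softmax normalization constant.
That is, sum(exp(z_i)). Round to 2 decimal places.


Denom = e^1=2.7183 + e^2=7.3891 + e^1=2.7183. Sum = 12.8257, which rounds to 12.83.

12.83


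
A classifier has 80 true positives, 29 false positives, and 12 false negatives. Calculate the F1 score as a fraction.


Precision = 80/109 = 80/109. Recall = 80/92 = 20/23. F1 = 2*P*R/(P+R) = 160/201.

160/201


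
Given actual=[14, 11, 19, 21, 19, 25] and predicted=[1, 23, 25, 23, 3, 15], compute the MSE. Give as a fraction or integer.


MSE = (1/6) * ((14-1)^2=169 + (11-23)^2=144 + (19-25)^2=36 + (21-23)^2=4 + (19-3)^2=256 + (25-15)^2=100). Sum = 709. MSE = 709/6.

709/6


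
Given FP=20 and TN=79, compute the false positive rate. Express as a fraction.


FPR = FP / (FP + TN) = 20 / 99 = 20/99.

20/99


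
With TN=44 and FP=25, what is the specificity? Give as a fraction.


Specificity = TN / (TN + FP) = 44 / 69 = 44/69.

44/69


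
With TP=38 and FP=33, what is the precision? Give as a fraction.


Precision = TP / (TP + FP) = 38 / 71 = 38/71.

38/71


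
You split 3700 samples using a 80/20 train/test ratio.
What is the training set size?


Test set = 3700 * 20% = 740. Training set = 3700 - 740 = 2960.

2960


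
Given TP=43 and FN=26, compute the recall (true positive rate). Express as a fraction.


Recall = TP / (TP + FN) = 43 / 69 = 43/69.

43/69


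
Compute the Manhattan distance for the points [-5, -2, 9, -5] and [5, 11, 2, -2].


d = sum of absolute differences: |-5-5|=10 + |-2-11|=13 + |9-2|=7 + |-5--2|=3 = 33.

33


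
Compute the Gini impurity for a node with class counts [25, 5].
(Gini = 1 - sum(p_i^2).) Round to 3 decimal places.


Total = 30. Proportions: 25/30, 5/30. sum(p_i^2) = 0.7222. Gini = 1 - 0.7222 = 0.2778, which rounds to 0.278.

0.278


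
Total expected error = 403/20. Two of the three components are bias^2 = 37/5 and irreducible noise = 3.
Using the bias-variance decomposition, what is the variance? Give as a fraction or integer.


Total error = bias^2 + variance + irreducible noise. So variance = 403/20 - 37/5 - 3 = 39/4.

39/4


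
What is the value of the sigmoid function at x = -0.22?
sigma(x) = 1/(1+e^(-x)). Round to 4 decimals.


sigma(-0.22) = 1/(1+e^(0.22)) = 1/(1+1.246077) = 1/2.246077 = 0.4452.

0.4452


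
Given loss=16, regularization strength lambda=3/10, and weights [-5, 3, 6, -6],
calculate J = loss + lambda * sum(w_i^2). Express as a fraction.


L2 sq norm = sum(w^2) = 106. J = 16 + 3/10 * 106 = 239/5.

239/5


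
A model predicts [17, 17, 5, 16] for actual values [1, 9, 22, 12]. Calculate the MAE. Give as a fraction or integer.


MAE = (1/4) * (|1-17|=16 + |9-17|=8 + |22-5|=17 + |12-16|=4). Sum = 45. MAE = 45/4.

45/4


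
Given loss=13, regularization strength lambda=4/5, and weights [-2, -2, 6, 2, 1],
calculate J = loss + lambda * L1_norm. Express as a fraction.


L1 norm = sum(|w|) = 13. J = 13 + 4/5 * 13 = 117/5.

117/5


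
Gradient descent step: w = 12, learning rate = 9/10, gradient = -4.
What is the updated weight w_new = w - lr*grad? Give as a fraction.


w_new = 12 - 9/10 * -4 = 12 - -18/5 = 78/5.

78/5


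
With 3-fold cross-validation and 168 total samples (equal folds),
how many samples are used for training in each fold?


Each validation fold has 168/3 = 56 samples. Training set = 168 - 56 = 112.

112


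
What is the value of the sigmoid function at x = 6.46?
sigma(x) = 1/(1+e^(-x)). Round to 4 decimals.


sigma(6.46) = 1/(1+e^(-6.46)) = 1/(1+0.001565) = 1/1.001565 = 0.9984.

0.9984


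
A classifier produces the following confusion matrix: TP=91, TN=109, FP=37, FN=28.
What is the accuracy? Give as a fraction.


Accuracy = (TP + TN) / (TP + TN + FP + FN) = (91 + 109) / 265 = 40/53.

40/53


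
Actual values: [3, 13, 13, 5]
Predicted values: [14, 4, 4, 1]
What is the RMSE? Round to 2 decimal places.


MSE = 74.7500. RMSE = sqrt(74.7500) = 8.65.

8.65


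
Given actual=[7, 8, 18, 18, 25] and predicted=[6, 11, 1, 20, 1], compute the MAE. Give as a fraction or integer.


MAE = (1/5) * (|7-6|=1 + |8-11|=3 + |18-1|=17 + |18-20|=2 + |25-1|=24). Sum = 47. MAE = 47/5.

47/5


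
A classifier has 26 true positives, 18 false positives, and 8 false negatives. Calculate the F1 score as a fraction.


Precision = 26/44 = 13/22. Recall = 26/34 = 13/17. F1 = 2*P*R/(P+R) = 2/3.

2/3


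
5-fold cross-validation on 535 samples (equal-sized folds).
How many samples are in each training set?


Each validation fold has 535/5 = 107 samples. Training set = 535 - 107 = 428.

428


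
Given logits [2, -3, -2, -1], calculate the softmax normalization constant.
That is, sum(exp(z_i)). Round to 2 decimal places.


Denom = e^2=7.3891 + e^-3=0.0498 + e^-2=0.1353 + e^-1=0.3679. Sum = 7.9421, which rounds to 7.94.

7.94


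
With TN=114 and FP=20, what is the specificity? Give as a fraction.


Specificity = TN / (TN + FP) = 114 / 134 = 57/67.

57/67


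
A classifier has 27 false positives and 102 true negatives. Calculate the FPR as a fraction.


FPR = FP / (FP + TN) = 27 / 129 = 9/43.

9/43


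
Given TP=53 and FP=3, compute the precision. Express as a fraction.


Precision = TP / (TP + FP) = 53 / 56 = 53/56.

53/56


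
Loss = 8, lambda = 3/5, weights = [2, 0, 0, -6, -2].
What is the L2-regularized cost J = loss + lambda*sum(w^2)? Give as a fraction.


L2 sq norm = sum(w^2) = 44. J = 8 + 3/5 * 44 = 172/5.

172/5


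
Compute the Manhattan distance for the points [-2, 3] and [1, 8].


d = sum of absolute differences: |-2-1|=3 + |3-8|=5 = 8.

8


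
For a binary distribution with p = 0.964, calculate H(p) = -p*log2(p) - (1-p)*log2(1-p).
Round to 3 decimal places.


H = -0.964*log2(0.964) - 0.036*log2(0.036) = 0.224.

0.224


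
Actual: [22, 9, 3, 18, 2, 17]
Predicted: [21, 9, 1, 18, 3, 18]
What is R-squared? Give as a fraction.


Mean(y) = 71/6. SS_res = 7. SS_tot = 2105/6. R^2 = 1 - 7/(2105/6) = 2063/2105.

2063/2105


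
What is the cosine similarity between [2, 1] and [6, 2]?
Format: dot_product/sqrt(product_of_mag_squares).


dot = 14. |a|^2 = 5, |b|^2 = 40. cos = 14/sqrt(200).

14/sqrt(200)


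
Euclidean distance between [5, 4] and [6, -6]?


d = sqrt(sum of squared differences). (5-6)^2=1, (4--6)^2=100. Sum = 101.

sqrt(101)


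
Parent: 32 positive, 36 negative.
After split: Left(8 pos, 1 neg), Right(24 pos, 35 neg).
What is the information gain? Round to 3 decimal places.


H(parent) = 0.9975. H(left) = 0.5033, H(right) = 0.9748. Weighted = (9/68)*0.5033 + (59/68)*0.9748 = 0.9124. IG = 0.9975 - 0.9124 = 0.0851, which rounds to 0.085.

0.085


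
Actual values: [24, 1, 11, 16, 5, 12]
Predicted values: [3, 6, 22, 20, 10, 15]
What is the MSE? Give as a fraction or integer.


MSE = (1/6) * ((24-3)^2=441 + (1-6)^2=25 + (11-22)^2=121 + (16-20)^2=16 + (5-10)^2=25 + (12-15)^2=9). Sum = 637. MSE = 637/6.

637/6


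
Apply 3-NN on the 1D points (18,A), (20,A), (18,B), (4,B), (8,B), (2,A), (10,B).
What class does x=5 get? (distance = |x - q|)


Distances: |18-5|=13, |20-5|=15, |18-5|=13, |4-5|=1, |8-5|=3, |2-5|=3, |10-5|=5. 3 nearest: (4,B), (2,A), (8,B). Counts: {'B': 2, 'A': 1}. Majority class: B.

B


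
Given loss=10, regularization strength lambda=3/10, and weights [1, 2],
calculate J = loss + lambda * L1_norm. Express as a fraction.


L1 norm = sum(|w|) = 3. J = 10 + 3/10 * 3 = 109/10.

109/10


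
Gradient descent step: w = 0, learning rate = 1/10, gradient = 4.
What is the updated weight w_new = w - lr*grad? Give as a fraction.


w_new = 0 - 1/10 * 4 = 0 - 2/5 = -2/5.

-2/5


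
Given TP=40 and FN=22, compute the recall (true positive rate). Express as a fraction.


Recall = TP / (TP + FN) = 40 / 62 = 20/31.

20/31


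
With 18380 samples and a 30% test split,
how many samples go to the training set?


Test set = 18380 * 30% = 5514. Training set = 18380 - 5514 = 12866.

12866


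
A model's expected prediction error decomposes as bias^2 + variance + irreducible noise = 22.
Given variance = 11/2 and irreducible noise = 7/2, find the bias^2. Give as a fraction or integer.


Total error = bias^2 + variance + irreducible noise. So bias^2 = 22 - 11/2 - 7/2 = 13.

13


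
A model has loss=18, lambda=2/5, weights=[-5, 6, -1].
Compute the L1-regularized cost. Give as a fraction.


L1 norm = sum(|w|) = 12. J = 18 + 2/5 * 12 = 114/5.

114/5


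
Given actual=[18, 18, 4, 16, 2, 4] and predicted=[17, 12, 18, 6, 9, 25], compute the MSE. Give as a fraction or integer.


MSE = (1/6) * ((18-17)^2=1 + (18-12)^2=36 + (4-18)^2=196 + (16-6)^2=100 + (2-9)^2=49 + (4-25)^2=441). Sum = 823. MSE = 823/6.

823/6


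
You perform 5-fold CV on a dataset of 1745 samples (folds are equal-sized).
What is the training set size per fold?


Each validation fold has 1745/5 = 349 samples. Training set = 1745 - 349 = 1396.

1396


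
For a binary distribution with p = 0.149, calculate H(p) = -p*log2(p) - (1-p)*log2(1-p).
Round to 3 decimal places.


H = -0.149*log2(0.149) - 0.851*log2(0.851) = 0.607.

0.607


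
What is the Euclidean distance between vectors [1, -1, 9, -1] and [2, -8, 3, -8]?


d = sqrt(sum of squared differences). (1-2)^2=1, (-1--8)^2=49, (9-3)^2=36, (-1--8)^2=49. Sum = 135.

sqrt(135)


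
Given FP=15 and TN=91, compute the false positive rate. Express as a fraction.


FPR = FP / (FP + TN) = 15 / 106 = 15/106.

15/106


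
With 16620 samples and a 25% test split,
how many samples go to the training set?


Test set = 16620 * 25% = 4155. Training set = 16620 - 4155 = 12465.

12465


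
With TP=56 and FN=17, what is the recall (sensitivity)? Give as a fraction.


Recall = TP / (TP + FN) = 56 / 73 = 56/73.

56/73


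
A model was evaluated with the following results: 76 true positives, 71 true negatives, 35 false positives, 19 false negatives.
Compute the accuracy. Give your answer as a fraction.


Accuracy = (TP + TN) / (TP + TN + FP + FN) = (76 + 71) / 201 = 49/67.

49/67


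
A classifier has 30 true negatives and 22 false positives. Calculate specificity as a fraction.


Specificity = TN / (TN + FP) = 30 / 52 = 15/26.

15/26


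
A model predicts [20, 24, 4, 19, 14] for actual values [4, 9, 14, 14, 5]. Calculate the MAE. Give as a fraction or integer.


MAE = (1/5) * (|4-20|=16 + |9-24|=15 + |14-4|=10 + |14-19|=5 + |5-14|=9). Sum = 55. MAE = 11.

11


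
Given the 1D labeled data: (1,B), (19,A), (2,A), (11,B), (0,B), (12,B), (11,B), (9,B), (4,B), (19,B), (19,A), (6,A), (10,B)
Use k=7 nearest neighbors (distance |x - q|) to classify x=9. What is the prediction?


Distances: |1-9|=8, |19-9|=10, |2-9|=7, |11-9|=2, |0-9|=9, |12-9|=3, |11-9|=2, |9-9|=0, |4-9|=5, |19-9|=10, |19-9|=10, |6-9|=3, |10-9|=1. 7 nearest: (9,B), (10,B), (11,B), (11,B), (6,A), (12,B), (4,B). Counts: {'B': 6, 'A': 1}. Majority class: B.

B


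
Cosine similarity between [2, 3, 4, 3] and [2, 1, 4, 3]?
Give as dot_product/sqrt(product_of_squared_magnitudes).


dot = 32. |a|^2 = 38, |b|^2 = 30. cos = 32/sqrt(1140).

32/sqrt(1140)


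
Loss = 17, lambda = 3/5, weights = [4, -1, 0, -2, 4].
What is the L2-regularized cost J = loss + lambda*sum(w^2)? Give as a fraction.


L2 sq norm = sum(w^2) = 37. J = 17 + 3/5 * 37 = 196/5.

196/5


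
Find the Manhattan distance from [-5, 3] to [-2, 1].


d = sum of absolute differences: |-5--2|=3 + |3-1|=2 = 5.

5


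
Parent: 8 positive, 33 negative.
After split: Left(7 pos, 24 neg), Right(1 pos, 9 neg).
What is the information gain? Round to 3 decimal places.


H(parent) = 0.7121. H(left) = 0.7706, H(right) = 0.4690. Weighted = (31/41)*0.7706 + (10/41)*0.4690 = 0.6970. IG = 0.7121 - 0.6970 = 0.0151, which rounds to 0.015.

0.015


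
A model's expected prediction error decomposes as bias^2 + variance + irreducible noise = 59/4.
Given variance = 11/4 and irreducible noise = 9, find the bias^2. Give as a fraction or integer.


Total error = bias^2 + variance + irreducible noise. So bias^2 = 59/4 - 11/4 - 9 = 3.

3


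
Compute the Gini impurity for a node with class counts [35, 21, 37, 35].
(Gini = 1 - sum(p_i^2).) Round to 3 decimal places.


Total = 128. Proportions: 35/128, 21/128, 37/128, 35/128. sum(p_i^2) = 0.2600. Gini = 1 - 0.2600 = 0.7400, which rounds to 0.740.

0.740


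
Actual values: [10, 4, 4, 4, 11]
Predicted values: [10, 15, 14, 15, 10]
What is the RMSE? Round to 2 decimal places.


MSE = 68.6000. RMSE = sqrt(68.6000) = 8.28.

8.28


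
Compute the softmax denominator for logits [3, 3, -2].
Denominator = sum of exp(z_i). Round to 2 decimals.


Denom = e^3=20.0855 + e^3=20.0855 + e^-2=0.1353. Sum = 40.3063, which rounds to 40.31.

40.31


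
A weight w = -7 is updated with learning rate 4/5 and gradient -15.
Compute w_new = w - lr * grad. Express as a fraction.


w_new = -7 - 4/5 * -15 = -7 - -12 = 5.

5


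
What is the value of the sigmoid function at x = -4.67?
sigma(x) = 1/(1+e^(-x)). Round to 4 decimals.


sigma(-4.67) = 1/(1+e^(4.67)) = 1/(1+106.697742) = 1/107.697742 = 0.0093.

0.0093


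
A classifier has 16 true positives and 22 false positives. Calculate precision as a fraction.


Precision = TP / (TP + FP) = 16 / 38 = 8/19.

8/19


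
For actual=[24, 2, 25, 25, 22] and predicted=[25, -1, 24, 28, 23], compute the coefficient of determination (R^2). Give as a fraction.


Mean(y) = 98/5. SS_res = 21. SS_tot = 1966/5. R^2 = 1 - 21/(1966/5) = 1861/1966.

1861/1966


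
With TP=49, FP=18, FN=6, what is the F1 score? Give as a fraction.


Precision = 49/67 = 49/67. Recall = 49/55 = 49/55. F1 = 2*P*R/(P+R) = 49/61.

49/61


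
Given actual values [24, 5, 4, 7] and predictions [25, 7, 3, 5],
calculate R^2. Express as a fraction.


Mean(y) = 10. SS_res = 10. SS_tot = 266. R^2 = 1 - 10/(266) = 128/133.

128/133


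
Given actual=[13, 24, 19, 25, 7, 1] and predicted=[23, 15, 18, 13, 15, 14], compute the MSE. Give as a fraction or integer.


MSE = (1/6) * ((13-23)^2=100 + (24-15)^2=81 + (19-18)^2=1 + (25-13)^2=144 + (7-15)^2=64 + (1-14)^2=169). Sum = 559. MSE = 559/6.

559/6


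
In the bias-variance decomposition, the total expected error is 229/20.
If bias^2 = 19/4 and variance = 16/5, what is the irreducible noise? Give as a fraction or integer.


Total error = bias^2 + variance + irreducible noise. So irreducible noise = 229/20 - 19/4 - 16/5 = 7/2.

7/2


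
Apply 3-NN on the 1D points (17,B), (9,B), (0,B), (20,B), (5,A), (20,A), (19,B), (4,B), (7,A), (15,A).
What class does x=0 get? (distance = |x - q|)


Distances: |17-0|=17, |9-0|=9, |0-0|=0, |20-0|=20, |5-0|=5, |20-0|=20, |19-0|=19, |4-0|=4, |7-0|=7, |15-0|=15. 3 nearest: (0,B), (4,B), (5,A). Counts: {'B': 2, 'A': 1}. Majority class: B.

B


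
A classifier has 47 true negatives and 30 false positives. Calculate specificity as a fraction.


Specificity = TN / (TN + FP) = 47 / 77 = 47/77.

47/77


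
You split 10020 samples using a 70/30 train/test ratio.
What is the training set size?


Test set = 10020 * 30% = 3006. Training set = 10020 - 3006 = 7014.

7014


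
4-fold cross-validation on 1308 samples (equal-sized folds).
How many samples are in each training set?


Each validation fold has 1308/4 = 327 samples. Training set = 1308 - 327 = 981.

981


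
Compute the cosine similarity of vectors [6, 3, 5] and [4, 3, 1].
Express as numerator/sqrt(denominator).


dot = 38. |a|^2 = 70, |b|^2 = 26. cos = 38/sqrt(1820).

38/sqrt(1820)


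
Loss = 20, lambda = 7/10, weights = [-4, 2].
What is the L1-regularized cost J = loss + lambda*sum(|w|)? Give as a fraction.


L1 norm = sum(|w|) = 6. J = 20 + 7/10 * 6 = 121/5.

121/5


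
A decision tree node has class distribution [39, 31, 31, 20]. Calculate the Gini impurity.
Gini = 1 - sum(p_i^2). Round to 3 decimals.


Total = 121. Proportions: 39/121, 31/121, 31/121, 20/121. sum(p_i^2) = 0.2625. Gini = 1 - 0.2625 = 0.7375, which rounds to 0.738.

0.738


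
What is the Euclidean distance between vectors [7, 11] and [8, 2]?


d = sqrt(sum of squared differences). (7-8)^2=1, (11-2)^2=81. Sum = 82.

sqrt(82)


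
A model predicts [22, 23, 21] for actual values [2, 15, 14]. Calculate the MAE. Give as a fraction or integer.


MAE = (1/3) * (|2-22|=20 + |15-23|=8 + |14-21|=7). Sum = 35. MAE = 35/3.

35/3


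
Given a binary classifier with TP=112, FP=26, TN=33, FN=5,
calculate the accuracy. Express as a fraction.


Accuracy = (TP + TN) / (TP + TN + FP + FN) = (112 + 33) / 176 = 145/176.

145/176


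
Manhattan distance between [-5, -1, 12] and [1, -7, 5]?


d = sum of absolute differences: |-5-1|=6 + |-1--7|=6 + |12-5|=7 = 19.

19


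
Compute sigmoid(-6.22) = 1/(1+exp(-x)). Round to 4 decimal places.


sigma(-6.22) = 1/(1+e^(6.22)) = 1/(1+502.703232) = 1/503.703232 = 0.0020.

0.0020


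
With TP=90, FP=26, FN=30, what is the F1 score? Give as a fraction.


Precision = 90/116 = 45/58. Recall = 90/120 = 3/4. F1 = 2*P*R/(P+R) = 45/59.

45/59


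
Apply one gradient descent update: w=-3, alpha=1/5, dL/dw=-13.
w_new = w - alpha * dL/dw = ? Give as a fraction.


w_new = -3 - 1/5 * -13 = -3 - -13/5 = -2/5.

-2/5


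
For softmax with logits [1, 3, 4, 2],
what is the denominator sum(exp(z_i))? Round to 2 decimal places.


Denom = e^1=2.7183 + e^3=20.0855 + e^4=54.5982 + e^2=7.3891. Sum = 84.7911, which rounds to 84.79.

84.79


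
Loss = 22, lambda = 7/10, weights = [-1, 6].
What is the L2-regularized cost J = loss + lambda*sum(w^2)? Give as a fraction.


L2 sq norm = sum(w^2) = 37. J = 22 + 7/10 * 37 = 479/10.

479/10


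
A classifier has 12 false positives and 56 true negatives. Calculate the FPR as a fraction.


FPR = FP / (FP + TN) = 12 / 68 = 3/17.

3/17


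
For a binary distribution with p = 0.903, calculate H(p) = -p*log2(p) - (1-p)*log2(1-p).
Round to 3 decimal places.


H = -0.903*log2(0.903) - 0.097*log2(0.097) = 0.459.

0.459


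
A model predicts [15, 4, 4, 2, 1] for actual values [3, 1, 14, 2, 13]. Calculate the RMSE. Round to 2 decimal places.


MSE = 79.4000. RMSE = sqrt(79.4000) = 8.91.

8.91


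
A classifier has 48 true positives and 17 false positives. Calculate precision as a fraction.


Precision = TP / (TP + FP) = 48 / 65 = 48/65.

48/65


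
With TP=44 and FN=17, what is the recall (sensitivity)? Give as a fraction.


Recall = TP / (TP + FN) = 44 / 61 = 44/61.

44/61


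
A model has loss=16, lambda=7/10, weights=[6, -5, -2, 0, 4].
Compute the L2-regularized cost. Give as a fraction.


L2 sq norm = sum(w^2) = 81. J = 16 + 7/10 * 81 = 727/10.

727/10


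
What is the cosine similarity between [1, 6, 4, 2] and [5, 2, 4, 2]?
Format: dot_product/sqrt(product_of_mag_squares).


dot = 37. |a|^2 = 57, |b|^2 = 49. cos = 37/sqrt(2793).

37/sqrt(2793)


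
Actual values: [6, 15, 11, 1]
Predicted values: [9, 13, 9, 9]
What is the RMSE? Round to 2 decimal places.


MSE = 20.2500. RMSE = sqrt(20.2500) = 4.50.

4.50


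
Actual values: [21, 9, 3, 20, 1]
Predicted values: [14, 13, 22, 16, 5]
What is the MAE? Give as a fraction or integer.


MAE = (1/5) * (|21-14|=7 + |9-13|=4 + |3-22|=19 + |20-16|=4 + |1-5|=4). Sum = 38. MAE = 38/5.

38/5


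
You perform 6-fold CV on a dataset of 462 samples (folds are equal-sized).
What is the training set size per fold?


Each validation fold has 462/6 = 77 samples. Training set = 462 - 77 = 385.

385


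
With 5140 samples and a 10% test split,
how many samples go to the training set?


Test set = 5140 * 10% = 514. Training set = 5140 - 514 = 4626.

4626


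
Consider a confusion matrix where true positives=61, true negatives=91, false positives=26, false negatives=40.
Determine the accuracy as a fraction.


Accuracy = (TP + TN) / (TP + TN + FP + FN) = (61 + 91) / 218 = 76/109.

76/109


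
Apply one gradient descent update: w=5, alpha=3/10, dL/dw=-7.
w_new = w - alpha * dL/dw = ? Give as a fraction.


w_new = 5 - 3/10 * -7 = 5 - -21/10 = 71/10.

71/10


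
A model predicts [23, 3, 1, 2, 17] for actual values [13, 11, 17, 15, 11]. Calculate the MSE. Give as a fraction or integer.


MSE = (1/5) * ((13-23)^2=100 + (11-3)^2=64 + (17-1)^2=256 + (15-2)^2=169 + (11-17)^2=36). Sum = 625. MSE = 125.

125


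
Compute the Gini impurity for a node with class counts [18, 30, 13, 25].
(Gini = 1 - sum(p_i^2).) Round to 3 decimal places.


Total = 86. Proportions: 18/86, 30/86, 13/86, 25/86. sum(p_i^2) = 0.2729. Gini = 1 - 0.2729 = 0.7271, which rounds to 0.727.

0.727


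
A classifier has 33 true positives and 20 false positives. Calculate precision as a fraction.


Precision = TP / (TP + FP) = 33 / 53 = 33/53.

33/53


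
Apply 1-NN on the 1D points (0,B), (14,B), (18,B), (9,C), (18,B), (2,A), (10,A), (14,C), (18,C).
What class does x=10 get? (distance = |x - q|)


Distances: |0-10|=10, |14-10|=4, |18-10|=8, |9-10|=1, |18-10|=8, |2-10|=8, |10-10|=0, |14-10|=4, |18-10|=8. 1 nearest: (10,A). Counts: {'A': 1}. Majority class: A.

A


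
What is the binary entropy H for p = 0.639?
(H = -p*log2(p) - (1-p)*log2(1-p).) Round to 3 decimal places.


H = -0.639*log2(0.639) - 0.361*log2(0.361) = 0.944.

0.944


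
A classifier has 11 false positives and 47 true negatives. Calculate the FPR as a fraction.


FPR = FP / (FP + TN) = 11 / 58 = 11/58.

11/58


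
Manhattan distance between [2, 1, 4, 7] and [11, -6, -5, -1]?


d = sum of absolute differences: |2-11|=9 + |1--6|=7 + |4--5|=9 + |7--1|=8 = 33.

33


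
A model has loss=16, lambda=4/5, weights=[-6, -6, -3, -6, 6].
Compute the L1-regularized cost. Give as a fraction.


L1 norm = sum(|w|) = 27. J = 16 + 4/5 * 27 = 188/5.

188/5


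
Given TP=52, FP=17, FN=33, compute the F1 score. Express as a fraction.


Precision = 52/69 = 52/69. Recall = 52/85 = 52/85. F1 = 2*P*R/(P+R) = 52/77.

52/77


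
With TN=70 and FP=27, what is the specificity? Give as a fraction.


Specificity = TN / (TN + FP) = 70 / 97 = 70/97.

70/97


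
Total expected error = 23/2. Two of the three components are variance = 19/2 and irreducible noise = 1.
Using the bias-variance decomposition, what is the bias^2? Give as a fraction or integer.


Total error = bias^2 + variance + irreducible noise. So bias^2 = 23/2 - 19/2 - 1 = 1.

1


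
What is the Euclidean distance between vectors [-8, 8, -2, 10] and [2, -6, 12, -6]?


d = sqrt(sum of squared differences). (-8-2)^2=100, (8--6)^2=196, (-2-12)^2=196, (10--6)^2=256. Sum = 748.

sqrt(748)


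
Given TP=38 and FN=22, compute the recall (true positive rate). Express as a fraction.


Recall = TP / (TP + FN) = 38 / 60 = 19/30.

19/30


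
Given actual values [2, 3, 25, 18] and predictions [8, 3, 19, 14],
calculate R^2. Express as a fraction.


Mean(y) = 12. SS_res = 88. SS_tot = 386. R^2 = 1 - 88/(386) = 149/193.

149/193


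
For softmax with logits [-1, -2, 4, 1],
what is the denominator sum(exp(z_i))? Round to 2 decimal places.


Denom = e^-1=0.3679 + e^-2=0.1353 + e^4=54.5982 + e^1=2.7183. Sum = 57.8197, which rounds to 57.82.

57.82


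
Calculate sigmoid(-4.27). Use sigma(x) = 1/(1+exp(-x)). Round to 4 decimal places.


sigma(-4.27) = 1/(1+e^(4.27)) = 1/(1+71.521636) = 1/72.521636 = 0.0138.

0.0138


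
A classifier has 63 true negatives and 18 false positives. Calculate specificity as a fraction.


Specificity = TN / (TN + FP) = 63 / 81 = 7/9.

7/9


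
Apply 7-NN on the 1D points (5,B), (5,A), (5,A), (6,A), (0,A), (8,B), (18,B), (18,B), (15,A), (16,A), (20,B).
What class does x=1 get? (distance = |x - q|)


Distances: |5-1|=4, |5-1|=4, |5-1|=4, |6-1|=5, |0-1|=1, |8-1|=7, |18-1|=17, |18-1|=17, |15-1|=14, |16-1|=15, |20-1|=19. 7 nearest: (0,A), (5,A), (5,A), (5,B), (6,A), (8,B), (15,A). Counts: {'A': 5, 'B': 2}. Majority class: A.

A


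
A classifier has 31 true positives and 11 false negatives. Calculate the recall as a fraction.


Recall = TP / (TP + FN) = 31 / 42 = 31/42.

31/42


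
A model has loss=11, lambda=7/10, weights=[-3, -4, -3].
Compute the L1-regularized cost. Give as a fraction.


L1 norm = sum(|w|) = 10. J = 11 + 7/10 * 10 = 18.

18


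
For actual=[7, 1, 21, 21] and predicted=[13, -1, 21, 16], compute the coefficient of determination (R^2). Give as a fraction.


Mean(y) = 25/2. SS_res = 65. SS_tot = 307. R^2 = 1 - 65/(307) = 242/307.

242/307


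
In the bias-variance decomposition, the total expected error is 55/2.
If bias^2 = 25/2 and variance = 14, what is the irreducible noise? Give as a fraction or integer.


Total error = bias^2 + variance + irreducible noise. So irreducible noise = 55/2 - 25/2 - 14 = 1.

1


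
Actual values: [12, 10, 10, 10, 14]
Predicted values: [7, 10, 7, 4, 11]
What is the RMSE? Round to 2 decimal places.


MSE = 15.8000. RMSE = sqrt(15.8000) = 3.97.

3.97


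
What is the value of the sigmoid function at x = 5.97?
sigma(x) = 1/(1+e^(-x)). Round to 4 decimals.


sigma(5.97) = 1/(1+e^(-5.97)) = 1/(1+0.002554) = 1/1.002554 = 0.9975.

0.9975


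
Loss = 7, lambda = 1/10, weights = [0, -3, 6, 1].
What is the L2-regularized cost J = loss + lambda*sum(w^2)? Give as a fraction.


L2 sq norm = sum(w^2) = 46. J = 7 + 1/10 * 46 = 58/5.

58/5


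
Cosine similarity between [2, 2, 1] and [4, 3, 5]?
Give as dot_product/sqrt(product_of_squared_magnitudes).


dot = 19. |a|^2 = 9, |b|^2 = 50. cos = 19/sqrt(450).

19/sqrt(450)


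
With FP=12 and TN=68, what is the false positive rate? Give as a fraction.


FPR = FP / (FP + TN) = 12 / 80 = 3/20.

3/20


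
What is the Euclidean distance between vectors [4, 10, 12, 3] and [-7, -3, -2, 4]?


d = sqrt(sum of squared differences). (4--7)^2=121, (10--3)^2=169, (12--2)^2=196, (3-4)^2=1. Sum = 487.

sqrt(487)


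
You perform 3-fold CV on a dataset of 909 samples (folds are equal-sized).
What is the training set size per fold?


Each validation fold has 909/3 = 303 samples. Training set = 909 - 303 = 606.

606


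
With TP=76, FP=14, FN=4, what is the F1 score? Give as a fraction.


Precision = 76/90 = 38/45. Recall = 76/80 = 19/20. F1 = 2*P*R/(P+R) = 76/85.

76/85


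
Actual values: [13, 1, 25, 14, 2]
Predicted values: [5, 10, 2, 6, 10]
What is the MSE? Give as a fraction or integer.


MSE = (1/5) * ((13-5)^2=64 + (1-10)^2=81 + (25-2)^2=529 + (14-6)^2=64 + (2-10)^2=64). Sum = 802. MSE = 802/5.

802/5


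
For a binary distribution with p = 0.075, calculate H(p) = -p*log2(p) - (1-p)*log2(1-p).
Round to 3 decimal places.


H = -0.075*log2(0.075) - 0.925*log2(0.925) = 0.384.

0.384


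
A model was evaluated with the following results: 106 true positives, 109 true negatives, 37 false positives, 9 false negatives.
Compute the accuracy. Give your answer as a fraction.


Accuracy = (TP + TN) / (TP + TN + FP + FN) = (106 + 109) / 261 = 215/261.

215/261


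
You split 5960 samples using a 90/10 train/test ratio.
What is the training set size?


Test set = 5960 * 10% = 596. Training set = 5960 - 596 = 5364.

5364


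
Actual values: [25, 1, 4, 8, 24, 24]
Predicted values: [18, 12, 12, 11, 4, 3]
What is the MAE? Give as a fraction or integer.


MAE = (1/6) * (|25-18|=7 + |1-12|=11 + |4-12|=8 + |8-11|=3 + |24-4|=20 + |24-3|=21). Sum = 70. MAE = 35/3.

35/3


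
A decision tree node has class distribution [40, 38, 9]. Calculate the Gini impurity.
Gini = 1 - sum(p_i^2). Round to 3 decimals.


Total = 87. Proportions: 40/87, 38/87, 9/87. sum(p_i^2) = 0.4129. Gini = 1 - 0.4129 = 0.5871, which rounds to 0.587.

0.587


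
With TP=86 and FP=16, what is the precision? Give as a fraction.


Precision = TP / (TP + FP) = 86 / 102 = 43/51.

43/51


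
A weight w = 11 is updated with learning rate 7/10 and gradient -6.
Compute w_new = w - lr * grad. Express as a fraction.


w_new = 11 - 7/10 * -6 = 11 - -21/5 = 76/5.

76/5


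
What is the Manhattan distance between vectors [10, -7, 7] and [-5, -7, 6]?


d = sum of absolute differences: |10--5|=15 + |-7--7|=0 + |7-6|=1 = 16.

16


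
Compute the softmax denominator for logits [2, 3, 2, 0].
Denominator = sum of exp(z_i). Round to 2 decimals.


Denom = e^2=7.3891 + e^3=20.0855 + e^2=7.3891 + e^0=1.0000. Sum = 35.8637, which rounds to 35.86.

35.86


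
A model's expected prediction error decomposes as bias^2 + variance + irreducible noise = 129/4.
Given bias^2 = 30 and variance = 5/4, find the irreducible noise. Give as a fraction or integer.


Total error = bias^2 + variance + irreducible noise. So irreducible noise = 129/4 - 30 - 5/4 = 1.

1


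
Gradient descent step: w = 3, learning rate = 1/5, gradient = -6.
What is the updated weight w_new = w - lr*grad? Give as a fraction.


w_new = 3 - 1/5 * -6 = 3 - -6/5 = 21/5.

21/5


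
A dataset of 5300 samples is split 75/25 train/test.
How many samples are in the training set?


Test set = 5300 * 25% = 1325. Training set = 5300 - 1325 = 3975.

3975


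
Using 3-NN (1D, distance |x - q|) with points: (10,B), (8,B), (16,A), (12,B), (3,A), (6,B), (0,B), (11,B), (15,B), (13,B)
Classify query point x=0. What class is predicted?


Distances: |10-0|=10, |8-0|=8, |16-0|=16, |12-0|=12, |3-0|=3, |6-0|=6, |0-0|=0, |11-0|=11, |15-0|=15, |13-0|=13. 3 nearest: (0,B), (3,A), (6,B). Counts: {'B': 2, 'A': 1}. Majority class: B.

B


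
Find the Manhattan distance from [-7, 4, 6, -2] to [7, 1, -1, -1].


d = sum of absolute differences: |-7-7|=14 + |4-1|=3 + |6--1|=7 + |-2--1|=1 = 25.

25


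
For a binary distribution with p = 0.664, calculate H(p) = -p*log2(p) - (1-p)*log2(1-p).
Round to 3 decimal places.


H = -0.664*log2(0.664) - 0.336*log2(0.336) = 0.921.

0.921


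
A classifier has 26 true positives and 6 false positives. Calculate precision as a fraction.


Precision = TP / (TP + FP) = 26 / 32 = 13/16.

13/16


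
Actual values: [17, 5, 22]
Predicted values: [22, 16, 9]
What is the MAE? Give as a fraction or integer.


MAE = (1/3) * (|17-22|=5 + |5-16|=11 + |22-9|=13). Sum = 29. MAE = 29/3.

29/3


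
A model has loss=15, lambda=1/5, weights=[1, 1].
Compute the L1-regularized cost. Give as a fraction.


L1 norm = sum(|w|) = 2. J = 15 + 1/5 * 2 = 77/5.

77/5


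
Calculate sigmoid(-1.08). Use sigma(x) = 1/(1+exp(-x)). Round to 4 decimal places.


sigma(-1.08) = 1/(1+e^(1.08)) = 1/(1+2.944680) = 1/3.944680 = 0.2535.

0.2535


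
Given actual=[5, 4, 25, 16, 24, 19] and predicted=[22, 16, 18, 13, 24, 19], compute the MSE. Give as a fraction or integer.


MSE = (1/6) * ((5-22)^2=289 + (4-16)^2=144 + (25-18)^2=49 + (16-13)^2=9 + (24-24)^2=0 + (19-19)^2=0). Sum = 491. MSE = 491/6.

491/6


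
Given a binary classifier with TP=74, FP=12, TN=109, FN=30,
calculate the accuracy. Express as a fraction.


Accuracy = (TP + TN) / (TP + TN + FP + FN) = (74 + 109) / 225 = 61/75.

61/75


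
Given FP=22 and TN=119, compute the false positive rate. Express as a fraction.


FPR = FP / (FP + TN) = 22 / 141 = 22/141.

22/141


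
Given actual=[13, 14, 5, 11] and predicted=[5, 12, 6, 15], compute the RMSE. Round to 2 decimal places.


MSE = 21.2500. RMSE = sqrt(21.2500) = 4.61.

4.61


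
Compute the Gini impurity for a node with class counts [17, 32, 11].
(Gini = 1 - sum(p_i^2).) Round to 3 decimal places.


Total = 60. Proportions: 17/60, 32/60, 11/60. sum(p_i^2) = 0.3983. Gini = 1 - 0.3983 = 0.6017, which rounds to 0.602.

0.602


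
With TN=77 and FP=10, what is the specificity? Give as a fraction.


Specificity = TN / (TN + FP) = 77 / 87 = 77/87.

77/87


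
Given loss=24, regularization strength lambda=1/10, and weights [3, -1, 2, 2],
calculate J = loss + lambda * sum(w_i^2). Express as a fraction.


L2 sq norm = sum(w^2) = 18. J = 24 + 1/10 * 18 = 129/5.

129/5


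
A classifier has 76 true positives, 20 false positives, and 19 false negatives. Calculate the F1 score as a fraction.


Precision = 76/96 = 19/24. Recall = 76/95 = 4/5. F1 = 2*P*R/(P+R) = 152/191.

152/191


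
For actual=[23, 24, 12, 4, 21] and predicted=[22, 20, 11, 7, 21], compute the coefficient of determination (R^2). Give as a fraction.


Mean(y) = 84/5. SS_res = 27. SS_tot = 1474/5. R^2 = 1 - 27/(1474/5) = 1339/1474.

1339/1474


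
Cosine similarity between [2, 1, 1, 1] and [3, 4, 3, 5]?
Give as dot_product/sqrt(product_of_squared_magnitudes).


dot = 18. |a|^2 = 7, |b|^2 = 59. cos = 18/sqrt(413).

18/sqrt(413)


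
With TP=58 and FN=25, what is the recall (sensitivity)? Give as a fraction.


Recall = TP / (TP + FN) = 58 / 83 = 58/83.

58/83


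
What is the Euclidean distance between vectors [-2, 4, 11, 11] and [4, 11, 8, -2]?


d = sqrt(sum of squared differences). (-2-4)^2=36, (4-11)^2=49, (11-8)^2=9, (11--2)^2=169. Sum = 263.

sqrt(263)


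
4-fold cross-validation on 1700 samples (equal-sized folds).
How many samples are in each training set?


Each validation fold has 1700/4 = 425 samples. Training set = 1700 - 425 = 1275.

1275
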